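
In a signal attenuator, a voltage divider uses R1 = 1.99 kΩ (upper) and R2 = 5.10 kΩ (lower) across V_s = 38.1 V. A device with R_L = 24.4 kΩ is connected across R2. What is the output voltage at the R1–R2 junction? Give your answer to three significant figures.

First combine the lower leg with the load: R2 ‖ R_L = 4.218 kΩ.
Voltage divider with the loaded lower leg: V_out = 38.1 × 4.218/(1.99 + 4.218) = 38.1 × 0.6795 = 25.89 V.

V_out ≈ 25.9 V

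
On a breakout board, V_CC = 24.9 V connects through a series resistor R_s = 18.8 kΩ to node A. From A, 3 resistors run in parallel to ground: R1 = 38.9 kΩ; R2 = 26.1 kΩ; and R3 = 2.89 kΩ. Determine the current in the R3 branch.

I ≈ 0.989 mA

Equivalent of the parallel group: R_p = 2.439 kΩ.
V_A by voltage divider: V_A = 24.9 × 2.439/(18.8 + 2.439) = 2.859 V.
Branch current I = V_A/R3 = 2.859/2.89 = 0.9893 mA.
(Check via current divider: I_total = 1.172 mA; share G_k/ΣG = 0.8439 → same result.)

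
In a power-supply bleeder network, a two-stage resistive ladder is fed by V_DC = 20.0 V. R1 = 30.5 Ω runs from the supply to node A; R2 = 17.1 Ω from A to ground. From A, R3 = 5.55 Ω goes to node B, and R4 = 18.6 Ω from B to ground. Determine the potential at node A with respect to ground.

V_A ≈ 4.94 V

Looking into the second stage from A: R3 + R4 = 24.15 Ω appears in parallel with R2.
Effective lower resistance at A: R2 ‖ 24.15 = 10.01 Ω.
V_A = 20.0 × 10.01/(30.5 + 10.01) = 4.942 V.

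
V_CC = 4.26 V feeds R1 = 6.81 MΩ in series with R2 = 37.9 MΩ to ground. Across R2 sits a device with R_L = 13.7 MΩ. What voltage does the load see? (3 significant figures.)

V_out ≈ 2.54 V

The load sits in parallel with R2, giving an effective lower resistance R2' = R2·R_L/(R2+R_L) = 10.06 MΩ.
Voltage divider with the loaded lower leg: V_out = 4.26 × 10.06/(6.81 + 10.06) = 4.26 × 0.5964 = 2.541 V.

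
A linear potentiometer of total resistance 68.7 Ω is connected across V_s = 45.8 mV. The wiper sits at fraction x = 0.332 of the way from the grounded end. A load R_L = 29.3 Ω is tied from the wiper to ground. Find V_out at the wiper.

V_out ≈ 10.0 mV

Split the track: R_lower = x·R_p = 22.81 Ω, R_upper = (1−x)·R_p = 45.89 Ω.
Lower segment in parallel with the load: 22.81 ‖ 29.3 = 12.82 Ω.
V_out = 45.8 × 12.82/(45.89 + 12.82) = 10.00 mV.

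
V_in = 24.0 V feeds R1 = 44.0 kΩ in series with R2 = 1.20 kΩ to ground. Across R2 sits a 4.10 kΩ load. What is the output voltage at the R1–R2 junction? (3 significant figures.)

First combine the lower leg with the load: R2 ‖ R_L = 0.9283 kΩ.
Now apply the divider: V_out = 24.0 × 0.02066 = 0.4959 V.

V_out ≈ 0.496 V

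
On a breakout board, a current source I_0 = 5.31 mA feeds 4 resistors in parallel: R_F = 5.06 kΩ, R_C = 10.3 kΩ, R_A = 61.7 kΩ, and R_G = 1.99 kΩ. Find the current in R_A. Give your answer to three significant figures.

Total conductance ΣG = 1/5.06 + 1/10.3 + 1/61.7 + 1/1.99 = 0.8134 (units of 1/kΩ).
R_A takes the fraction G_k/ΣG = 0.01621/0.8134 = 0.01992, so I = 5.31 × 0.01992 = 0.1058 mA.

I ≈ 0.106 mA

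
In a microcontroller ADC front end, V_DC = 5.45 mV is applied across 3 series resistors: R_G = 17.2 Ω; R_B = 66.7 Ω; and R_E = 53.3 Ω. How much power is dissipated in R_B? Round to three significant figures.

P ≈ 0.105 µW

ΣR = 137.2 Ω → I = 5.45/137.2 = 0.03972 mA.
V(R_B) = I·R = 2.650 mV; P = V·I = 2.650 × 0.03972 = 0.1052 µW.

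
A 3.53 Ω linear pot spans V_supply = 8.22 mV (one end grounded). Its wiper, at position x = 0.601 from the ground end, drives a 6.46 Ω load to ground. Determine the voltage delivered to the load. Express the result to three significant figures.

Lower segment x·R_p = 2.122 Ω; upper segment (1−x)·R_p = 1.408 Ω.
Lower segment in parallel with the load: 2.122 ‖ 6.46 = 1.597 Ω.
Then V_out = V_supply · 1.597/(1.408 + 1.597) = 4.368 mV.

V_out ≈ 4.37 mV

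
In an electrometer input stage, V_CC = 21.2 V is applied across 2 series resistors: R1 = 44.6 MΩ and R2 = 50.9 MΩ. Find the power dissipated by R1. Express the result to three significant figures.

Series current I = V_CC/ΣR = 21.2/95.50 = 0.2220 µA.
P = I²R = 0.04928 × 44.6 = 2.198 µW.

P ≈ 2.20 µW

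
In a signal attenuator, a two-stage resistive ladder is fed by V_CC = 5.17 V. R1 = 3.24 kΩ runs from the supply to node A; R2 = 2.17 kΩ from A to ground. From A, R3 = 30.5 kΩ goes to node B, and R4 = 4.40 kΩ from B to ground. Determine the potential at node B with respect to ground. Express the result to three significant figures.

Node A sees R2 in parallel with the series input of stage 2, R3 + R4 = 34.90 kΩ.
Effective lower resistance at A: R2 ‖ 34.90 = 2.043 kΩ.
So V_A = 5.17 × 0.3867 = 1.999 V.
Then the unloaded second divider: V_B = V_A × R4/(R3+R4) = 1.999 × 0.1261 = 0.2521 V.

V_B ≈ 0.252 V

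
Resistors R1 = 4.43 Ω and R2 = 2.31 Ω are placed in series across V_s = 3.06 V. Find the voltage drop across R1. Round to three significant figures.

V ≈ 2.01 V

ΣR = 4.43 + 2.31 = 6.740 Ω.
By the voltage-divider rule, V = 3.06 × 4.430/6.740 = 2.011 V.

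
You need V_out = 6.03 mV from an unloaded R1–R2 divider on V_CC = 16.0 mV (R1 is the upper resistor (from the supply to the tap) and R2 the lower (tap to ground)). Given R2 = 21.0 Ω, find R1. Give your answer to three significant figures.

R1 ≈ 34.7 Ω

The divider ratio is R2/(R1+R2) = 6.03/16.0 = 0.3769.
Rearranging, R1 = R2·(1−k)/k = 21.0 × 1.653 = 34.72 Ω.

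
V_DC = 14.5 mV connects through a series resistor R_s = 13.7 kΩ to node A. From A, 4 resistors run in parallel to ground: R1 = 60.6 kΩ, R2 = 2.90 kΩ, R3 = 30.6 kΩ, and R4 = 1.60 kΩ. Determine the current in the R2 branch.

Parallel bank: R_p = 1/(1/60.6 + 1/2.90 + 1/30.6 + 1/1.60) = 0.9813 kΩ.
V_A = 14.5 × 0.9813/14.68 = 0.9692 mV.
I(R2) = V_A / R2 = 0.9692/2.90 = 0.3342 µA.

I ≈ 0.334 µA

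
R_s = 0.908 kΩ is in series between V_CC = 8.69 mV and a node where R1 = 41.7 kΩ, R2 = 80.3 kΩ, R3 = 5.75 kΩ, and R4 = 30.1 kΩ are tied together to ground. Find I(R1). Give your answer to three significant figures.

I ≈ 0.171 µA

Combine the parallel branches: R_p = (1/41.7 + 1/80.3 + 1/5.75 + 1/30.1)⁻¹ = 4.106 kΩ.
V_A by voltage divider: V_A = 8.69 × 4.106/(0.908 + 4.106) = 7.116 mV.
I(R1) = V_A / R1 = 7.116/41.7 = 0.1707 µA.
(Check via current divider: I_total = 1.733 µA; share G_k/ΣG = 0.09846 → same result.)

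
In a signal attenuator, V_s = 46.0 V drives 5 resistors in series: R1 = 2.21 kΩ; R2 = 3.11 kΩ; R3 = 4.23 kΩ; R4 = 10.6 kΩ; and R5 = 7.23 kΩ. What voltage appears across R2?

ΣR = 2.21 + 3.11 + 4.23 + 10.6 + 7.23 = 27.38 kΩ.
V = V_s · R/ΣR = 46.0 × 0.1136 = 5.225 V.

V ≈ 5.22 V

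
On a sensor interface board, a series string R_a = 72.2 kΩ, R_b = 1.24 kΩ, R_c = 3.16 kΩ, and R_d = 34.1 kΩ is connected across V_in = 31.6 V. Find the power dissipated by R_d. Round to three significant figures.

The common current is I = 31.6/110.7 = 0.2855 mA.
P = I²R = 0.08149 × 34.1 = 2.779 mW.

P ≈ 2.78 mW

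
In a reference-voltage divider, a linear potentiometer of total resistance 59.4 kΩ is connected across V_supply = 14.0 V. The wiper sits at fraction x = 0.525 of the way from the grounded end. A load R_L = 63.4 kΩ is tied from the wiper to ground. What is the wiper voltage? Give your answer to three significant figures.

Lower segment x·R_p = 31.19 kΩ; upper segment (1−x)·R_p = 28.21 kΩ.
Lower segment in parallel with the load: 31.19 ‖ 63.4 = 20.90 kΩ.
V_out = 14.0 × 20.90/(28.21 + 20.90) = 5.958 V.
(Unloaded: V_out = x·V_supply = 7.35 V.)

V_out ≈ 5.96 V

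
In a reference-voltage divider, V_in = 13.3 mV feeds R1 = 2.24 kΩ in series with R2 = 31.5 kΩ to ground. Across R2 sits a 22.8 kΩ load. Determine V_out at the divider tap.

V_out ≈ 11.4 mV

The load sits in parallel with R2, giving an effective lower resistance R2' = R2·R_L/(R2+R_L) = 13.23 kΩ.
Then V_out = V_in · R2'/(R1 + R2') = 13.3 × 13.23/15.47 = 11.37 mV.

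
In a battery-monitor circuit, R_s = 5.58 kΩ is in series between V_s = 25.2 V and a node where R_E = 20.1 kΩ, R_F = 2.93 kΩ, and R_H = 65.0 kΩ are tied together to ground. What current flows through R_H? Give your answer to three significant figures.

I ≈ 0.119 mA

Combine the parallel branches: R_p = (1/20.1 + 1/2.93 + 1/65.0)⁻¹ = 2.460 kΩ.
V_A = 25.2 × 2.460/8.040 = 7.711 V.
I(R_H) = V_A / R_H = 7.711/65.0 = 0.1186 mA.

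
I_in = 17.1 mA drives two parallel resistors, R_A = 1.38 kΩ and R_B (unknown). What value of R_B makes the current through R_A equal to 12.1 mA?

Two-branch current divider: I_A = I_in · R_B/(R_A + R_B).
12.1/17.1 = R_B/(R_A + R_B) → R_B = R_A · (0.7076)/(1 − 0.7076) = 1.38 × 2.420 = 3.340 kΩ.

R_B ≈ 3.34 kΩ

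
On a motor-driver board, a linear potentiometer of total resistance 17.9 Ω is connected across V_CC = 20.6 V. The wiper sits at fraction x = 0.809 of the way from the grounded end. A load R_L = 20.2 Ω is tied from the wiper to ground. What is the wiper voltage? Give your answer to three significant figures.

V_out ≈ 14.7 V

Split the track: R_lower = x·R_p = 14.48 Ω, R_upper = (1−x)·R_p = 3.419 Ω.
R_L loads the lower segment: effective lower R = 8.435 Ω.
Then V_out = V_CC · 8.435/(3.419 + 8.435) = 14.66 V.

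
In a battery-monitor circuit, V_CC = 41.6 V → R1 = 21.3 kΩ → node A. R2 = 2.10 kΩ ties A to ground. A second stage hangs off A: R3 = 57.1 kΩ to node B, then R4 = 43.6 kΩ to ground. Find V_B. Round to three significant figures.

Node A sees R2 in parallel with the series input of stage 2, R3 + R4 = 100.7 kΩ.
R2 ‖ (R3+R4) = 2.057 kΩ.
So V_A = 41.6 × 0.08807 = 3.664 V.
Stage 2 is unloaded, so V_B = V_A · R4/(R3+R4) = 3.664 × 43.6/100.7 = 1.586 V.

V_B ≈ 1.59 V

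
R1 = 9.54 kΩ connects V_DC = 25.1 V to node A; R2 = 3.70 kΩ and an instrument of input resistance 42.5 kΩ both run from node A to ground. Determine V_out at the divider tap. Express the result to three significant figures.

V_out ≈ 6.60 V

R2 ‖ R_L = (3.70 × 42.5)/(3.70 + 42.5) = 3.404 kΩ.
Now apply the divider: V_out = 25.1 × 0.2630 = 6.600 V.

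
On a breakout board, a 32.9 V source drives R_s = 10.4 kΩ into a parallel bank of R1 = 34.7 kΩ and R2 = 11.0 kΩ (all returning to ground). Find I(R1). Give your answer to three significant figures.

I ≈ 0.422 mA

Equivalent of the parallel group: R_p = 8.352 kΩ.
Node voltage V_A = V_s · R_p/(R_s + R_p) = 32.9 × 0.4454 = 14.65 V.
Branch current I = V_A/R1 = 14.65/34.7 = 0.4223 mA.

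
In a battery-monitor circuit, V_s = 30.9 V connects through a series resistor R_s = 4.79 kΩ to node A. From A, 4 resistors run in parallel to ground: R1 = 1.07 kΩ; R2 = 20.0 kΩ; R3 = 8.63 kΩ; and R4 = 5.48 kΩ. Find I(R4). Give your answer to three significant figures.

Equivalent of the parallel group: R_p = 0.7795 kΩ.
V_A by voltage divider: V_A = 30.9 × 0.7795/(4.79 + 0.7795) = 4.325 V.
Branch current I = V_A/R4 = 4.325/5.48 = 0.7892 mA.
(Equivalently: I_total = 5.548 mA, then current-divider fraction G_k/ΣG = 0.1422.)

I ≈ 0.789 mA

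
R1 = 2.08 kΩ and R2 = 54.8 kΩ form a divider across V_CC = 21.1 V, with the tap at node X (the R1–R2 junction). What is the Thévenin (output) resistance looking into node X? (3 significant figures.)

R_th ≈ 2.00 kΩ

Looking into X with the source shorted: R_th = R1·R2/(R1+R2) = 2.080 × 54.8/56.88 = 2.004 kΩ.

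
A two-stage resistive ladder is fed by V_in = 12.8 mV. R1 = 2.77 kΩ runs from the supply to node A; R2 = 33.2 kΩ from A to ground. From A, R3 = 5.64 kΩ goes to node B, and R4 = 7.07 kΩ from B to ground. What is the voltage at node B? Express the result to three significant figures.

V_B ≈ 5.47 mV

Looking into the second stage from A: R3 + R4 = 12.71 kΩ appears in parallel with R2.
Effective lower resistance at A: R2 ‖ 12.71 = 9.191 kΩ.
V_A = 12.8 × 9.191/(2.77 + 9.191) = 9.836 mV.
Then the unloaded second divider: V_B = V_A × R4/(R3+R4) = 9.836 × 0.5563 = 5.471 mV.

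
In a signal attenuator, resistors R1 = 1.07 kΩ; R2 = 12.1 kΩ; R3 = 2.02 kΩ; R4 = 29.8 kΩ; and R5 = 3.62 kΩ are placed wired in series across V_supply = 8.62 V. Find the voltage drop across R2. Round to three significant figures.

V ≈ 2.15 V

Series total: ΣR = 1.07 + 12.1 + 2.02 + 29.8 + 3.62 = 48.61 kΩ.
V = V_supply · R/ΣR = 8.62 × 0.2489 = 2.146 V.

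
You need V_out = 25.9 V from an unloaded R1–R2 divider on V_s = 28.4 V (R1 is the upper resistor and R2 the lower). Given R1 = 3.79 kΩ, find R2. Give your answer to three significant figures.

Required fraction k = V_out/V_s = 0.9120.
So R2 = R1 · V_out/(V_s − V_out) = 3.79 × 25.9/(28.4 − 25.9) = 3.79 × 10.36 = 39.26 kΩ.

R2 ≈ 39.3 kΩ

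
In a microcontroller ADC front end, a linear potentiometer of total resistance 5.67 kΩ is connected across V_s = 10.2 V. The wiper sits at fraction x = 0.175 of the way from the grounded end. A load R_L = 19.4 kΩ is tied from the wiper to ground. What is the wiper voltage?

V_out ≈ 1.71 V

Lower segment x·R_p = 0.9922 kΩ; upper segment (1−x)·R_p = 4.678 kΩ.
R_L loads the lower segment: effective lower R = 0.9440 kΩ.
Loaded-divider output: V_out = 10.2 × 0.1679 = 1.713 V.
(Unloaded: V_out = x·V_s = 1.78 V.)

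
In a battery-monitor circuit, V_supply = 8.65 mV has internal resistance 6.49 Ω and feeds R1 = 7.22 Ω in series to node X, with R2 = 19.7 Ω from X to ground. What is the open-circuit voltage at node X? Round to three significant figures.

V_th ≈ 5.10 mV

R1' = 6.49 + 7.22 = 13.71 Ω (source resistance + R1).
Open-circuit (no load on X): V_th = V_supply · R2/(R1' + R2) = 8.65 × 19.7/(13.71 + 19.7) = 5.100 mV.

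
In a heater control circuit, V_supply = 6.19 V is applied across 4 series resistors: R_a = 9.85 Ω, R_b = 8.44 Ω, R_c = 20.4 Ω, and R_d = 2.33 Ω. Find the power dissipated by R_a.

P ≈ 0.224 W

ΣR = 41.02 Ω → I = 6.19/41.02 = 0.1509 A.
P = I²R = 0.02277 × 9.85 = 0.2243 W.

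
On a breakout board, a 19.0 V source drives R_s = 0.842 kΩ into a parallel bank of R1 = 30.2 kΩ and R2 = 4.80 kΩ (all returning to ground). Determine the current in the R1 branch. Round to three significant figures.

Equivalent of the parallel group: R_p = 4.142 kΩ.
Node voltage V_A = V_CC · R_p/(R_s + R_p) = 19.0 × 0.8310 = 15.79 V.
Branch current I = V_A/R1 = 15.79/30.2 = 0.5228 mA.

I ≈ 0.523 mA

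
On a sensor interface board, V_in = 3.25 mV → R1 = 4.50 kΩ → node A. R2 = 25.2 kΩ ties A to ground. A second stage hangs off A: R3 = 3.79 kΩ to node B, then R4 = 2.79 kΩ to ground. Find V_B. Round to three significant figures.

The second stage (R3 + R4 = 6.580 kΩ) loads node A in parallel with R2.
Effective lower resistance at A: R2 ‖ 6.580 = 5.218 kΩ.
First divider: V_A = V_in · 5.218/(4.50 + 5.218) = 1.745 mV.
V_B = V_A × 0.4240 = 0.7399 mV.

V_B ≈ 0.740 mV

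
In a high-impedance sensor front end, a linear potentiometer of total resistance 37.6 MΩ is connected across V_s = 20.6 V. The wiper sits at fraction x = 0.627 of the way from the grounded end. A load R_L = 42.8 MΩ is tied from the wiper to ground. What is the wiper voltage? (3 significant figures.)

V_out ≈ 10.7 V

Split the track: R_lower = x·R_p = 23.58 MΩ, R_upper = (1−x)·R_p = 14.02 MΩ.
(x·R_p) ‖ R_L = 15.20 MΩ.
V_out = 20.6 × 15.20/(14.02 + 15.20) = 10.71 V.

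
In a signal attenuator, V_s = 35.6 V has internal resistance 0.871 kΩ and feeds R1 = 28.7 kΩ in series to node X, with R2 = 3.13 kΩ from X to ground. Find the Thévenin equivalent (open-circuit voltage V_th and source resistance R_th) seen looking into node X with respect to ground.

R1' = 0.871 + 28.7 = 29.57 kΩ (source resistance + R1).
V_th is the unloaded tap voltage: V_s · R2/(R1'+R2) = 35.6 × 0.09572 = 3.407 V.
Looking into X with the source shorted: R_th = R1'·R2/(R1'+R2) = 29.57 × 3.13/32.70 = 2.830 kΩ.

V_th ≈ 3.41 V, R_th ≈ 2.83 kΩ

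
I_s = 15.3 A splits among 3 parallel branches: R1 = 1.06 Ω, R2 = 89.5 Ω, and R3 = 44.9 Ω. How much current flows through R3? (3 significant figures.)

I ≈ 0.349 A

Total conductance ΣG = 1/1.06 + 1/89.5 + 1/44.9 = 0.9768 (units of 1/Ω).
R3 takes the fraction G_k/ΣG = 0.02227/0.9768 = 0.02280, so I = 15.3 × 0.02280 = 0.3488 A.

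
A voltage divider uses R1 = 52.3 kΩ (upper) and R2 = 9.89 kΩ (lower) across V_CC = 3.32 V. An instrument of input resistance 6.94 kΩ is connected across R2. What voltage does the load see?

V_out ≈ 0.240 V

The load sits in parallel with R2, giving an effective lower resistance R2' = R2·R_L/(R2+R_L) = 4.078 kΩ.
Now apply the divider: V_out = 3.32 × 0.07234 = 0.2402 V.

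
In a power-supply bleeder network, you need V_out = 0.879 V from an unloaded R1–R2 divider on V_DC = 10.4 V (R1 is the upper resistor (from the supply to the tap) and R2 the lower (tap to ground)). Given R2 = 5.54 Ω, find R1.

R1 ≈ 60.0 Ω

The divider ratio is R2/(R1+R2) = 0.879/10.4 = 0.08452.
R1 = R2·(1/k − 1) = 5.54 × 10.83 = 60.01 Ω.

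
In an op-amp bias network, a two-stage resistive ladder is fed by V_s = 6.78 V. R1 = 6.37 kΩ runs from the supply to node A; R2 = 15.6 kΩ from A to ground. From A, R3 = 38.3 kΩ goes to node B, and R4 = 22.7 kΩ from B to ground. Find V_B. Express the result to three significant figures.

V_B ≈ 1.67 V

Node A sees R2 in parallel with the series input of stage 2, R3 + R4 = 61.00 kΩ.
Effective lower resistance at A: R2 ‖ 61.00 = 12.42 kΩ.
First divider: V_A = V_s · 12.42/(6.37 + 12.42) = 4.482 V.
V_B = V_A × 0.3721 = 1.668 V.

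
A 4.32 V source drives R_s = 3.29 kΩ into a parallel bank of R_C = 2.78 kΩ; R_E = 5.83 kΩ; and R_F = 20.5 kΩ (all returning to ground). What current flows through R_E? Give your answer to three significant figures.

I ≈ 0.255 mA

Parallel bank: R_p = 1/(1/2.78 + 1/5.83 + 1/20.5) = 1.724 kΩ.
V_A = 4.32 × 1.724/5.014 = 1.485 V.
Branch current I = V_A/R_E = 1.485/5.83 = 0.2548 mA.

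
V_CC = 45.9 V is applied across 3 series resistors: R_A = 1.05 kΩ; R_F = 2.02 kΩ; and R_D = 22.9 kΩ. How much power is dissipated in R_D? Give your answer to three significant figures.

Series current I = V_CC/ΣR = 45.9/25.97 = 1.767 mA.
P = I²R = 3.124 × 22.9 = 71.53 mW.

P ≈ 71.5 mW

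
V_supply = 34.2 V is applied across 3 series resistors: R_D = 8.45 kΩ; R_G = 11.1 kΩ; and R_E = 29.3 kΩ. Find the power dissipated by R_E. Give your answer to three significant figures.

ΣR = 48.85 kΩ → I = 34.2/48.85 = 0.7001 mA.
P = I²R = 0.4901 × 29.3 = 14.36 mW.

P ≈ 14.4 mW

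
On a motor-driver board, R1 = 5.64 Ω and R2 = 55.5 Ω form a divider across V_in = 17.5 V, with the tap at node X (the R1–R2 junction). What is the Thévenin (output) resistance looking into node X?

R_th ≈ 5.12 Ω

Looking into X with the source shorted: R_th = R1·R2/(R1+R2) = 5.640 × 55.5/61.14 = 5.120 Ω.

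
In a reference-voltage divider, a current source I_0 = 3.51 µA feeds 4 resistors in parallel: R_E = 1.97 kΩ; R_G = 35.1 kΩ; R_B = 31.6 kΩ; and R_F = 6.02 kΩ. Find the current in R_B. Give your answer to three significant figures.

ΣG = 1/1.97 + 1/35.1 + 1/31.6 + 1/6.02 = 0.7339.
Current divider: I(R_B) = I_0 · G_k/ΣG = 3.51 × (0.03165/0.7339) = 3.51 × 0.04312 = 0.1514 µA.

I ≈ 0.151 µA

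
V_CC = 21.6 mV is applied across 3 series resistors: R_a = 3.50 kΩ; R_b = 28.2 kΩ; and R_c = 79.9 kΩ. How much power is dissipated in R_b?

Series current I = V_CC/ΣR = 21.6/111.6 = 0.1935 µA.
P(R_b) = I²·R_b = (0.1935)² × 28.2 = 1.056 nW.

P ≈ 1.06 nW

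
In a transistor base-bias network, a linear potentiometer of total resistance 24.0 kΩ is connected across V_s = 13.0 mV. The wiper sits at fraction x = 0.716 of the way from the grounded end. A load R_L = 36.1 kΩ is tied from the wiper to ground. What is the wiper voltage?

Lower segment x·R_p = 17.18 kΩ; upper segment (1−x)·R_p = 6.816 kΩ.
R_L loads the lower segment: effective lower R = 11.64 kΩ.
Loaded-divider output: V_out = 13.0 × 0.6307 = 8.200 mV.
(Unloaded: V_out = x·V_s = 9.31 mV.)

V_out ≈ 8.20 mV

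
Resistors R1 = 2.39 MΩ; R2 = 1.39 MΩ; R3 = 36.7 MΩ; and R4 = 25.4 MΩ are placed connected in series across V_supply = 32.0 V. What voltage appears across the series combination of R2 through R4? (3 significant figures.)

V ≈ 30.8 V

Series total: ΣR = 2.39 + 1.39 + 36.7 + 25.4 = 65.88 MΩ.
R_{R2..R4} = 1.39 + 36.7 + 25.4 = 63.49 MΩ.
Voltage divider: V = V_supply · (63.49 / 65.88) = 32.0 × 0.9637 = 30.84 V.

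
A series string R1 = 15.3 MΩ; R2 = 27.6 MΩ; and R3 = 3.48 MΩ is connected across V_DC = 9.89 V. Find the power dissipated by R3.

ΣR = 46.38 MΩ → I = 9.89/46.38 = 0.2132 µA.
V(R3) = I·R = 0.7421 V; P = V·I = 0.7421 × 0.2132 = 0.1582 µW.

P ≈ 0.158 µW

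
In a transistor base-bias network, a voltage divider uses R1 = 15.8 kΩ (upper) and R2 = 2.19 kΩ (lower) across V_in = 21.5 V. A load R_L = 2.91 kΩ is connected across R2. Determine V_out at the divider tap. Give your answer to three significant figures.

R2 ‖ R_L = (2.19 × 2.91)/(2.19 + 2.91) = 1.250 kΩ.
Voltage divider with the loaded lower leg: V_out = 21.5 × 1.250/(15.8 + 1.250) = 21.5 × 0.07329 = 1.576 V.
(Unloaded it would be 2.62 V; the load pulls it down.)

V_out ≈ 1.58 V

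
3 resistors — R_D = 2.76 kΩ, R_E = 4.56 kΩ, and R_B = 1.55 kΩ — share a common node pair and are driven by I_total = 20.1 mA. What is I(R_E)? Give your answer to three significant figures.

ΣG = 1/2.76 + 1/4.56 + 1/1.55 = 1.227.
Current divider: I(R_E) = I_total · G_k/ΣG = 20.1 × (0.2193/1.227) = 20.1 × 0.1788 = 3.593 mA.

I ≈ 3.59 mA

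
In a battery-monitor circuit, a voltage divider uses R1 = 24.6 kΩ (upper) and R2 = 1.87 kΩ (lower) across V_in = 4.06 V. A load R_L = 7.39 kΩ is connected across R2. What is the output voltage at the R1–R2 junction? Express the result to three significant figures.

V_out ≈ 0.232 V

The load sits in parallel with R2, giving an effective lower resistance R2' = R2·R_L/(R2+R_L) = 1.492 kΩ.
Then V_out = V_in · R2'/(R1 + R2') = 4.06 × 1.492/26.09 = 0.2322 V.
(Unloaded it would be 0.287 V; the load pulls it down.)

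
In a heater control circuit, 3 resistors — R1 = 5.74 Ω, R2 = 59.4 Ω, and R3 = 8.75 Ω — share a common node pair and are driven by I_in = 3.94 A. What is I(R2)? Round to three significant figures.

Conductances: ΣG = 1/5.74 + 1/59.4 + 1/8.75 = 0.3053 (1/Ω).
Current divider: I(R2) = I_in · G_k/ΣG = 3.94 × (0.01684/0.3053) = 3.94 × 0.05514 = 0.2172 A.

I ≈ 0.217 A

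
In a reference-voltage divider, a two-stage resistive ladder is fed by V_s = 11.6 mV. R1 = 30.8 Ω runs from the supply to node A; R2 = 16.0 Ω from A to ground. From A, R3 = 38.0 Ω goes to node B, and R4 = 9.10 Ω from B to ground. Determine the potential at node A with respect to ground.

Looking into the second stage from A: R3 + R4 = 47.10 Ω appears in parallel with R2.
R2 ‖ (R3+R4) = 11.94 Ω.
So V_A = 11.6 × 0.2794 = 3.241 mV.

V_A ≈ 3.24 mV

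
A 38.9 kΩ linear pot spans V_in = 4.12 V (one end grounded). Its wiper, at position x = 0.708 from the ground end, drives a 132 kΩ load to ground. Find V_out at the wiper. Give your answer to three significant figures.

The pot divides into 11.36 kΩ above the wiper and 27.54 kΩ below.
R_L loads the lower segment: effective lower R = 22.79 kΩ.
Loaded-divider output: V_out = 4.12 × 0.6673 = 2.749 V.

V_out ≈ 2.75 V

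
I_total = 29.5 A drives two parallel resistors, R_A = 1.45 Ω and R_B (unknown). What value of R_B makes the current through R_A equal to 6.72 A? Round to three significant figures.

The fraction through R_A equals R_B/(R_A+R_B).
With f = 0.2278, R_B = R_A · f/(1−f) = 1.45 × 0.2950 = 0.4277 Ω.

R_B ≈ 0.428 Ω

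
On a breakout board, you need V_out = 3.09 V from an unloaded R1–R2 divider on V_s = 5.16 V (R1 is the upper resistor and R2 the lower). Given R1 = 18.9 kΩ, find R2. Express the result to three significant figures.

Required fraction k = V_out/V_s = 0.5988.
R2 = R1 · 0.5988/(1 − 0.5988) = 28.21 kΩ.

R2 ≈ 28.2 kΩ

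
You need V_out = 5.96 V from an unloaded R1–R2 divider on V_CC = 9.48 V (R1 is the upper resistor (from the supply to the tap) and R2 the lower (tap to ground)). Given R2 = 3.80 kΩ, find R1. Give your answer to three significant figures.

R1 ≈ 2.24 kΩ

V_out/V_CC = R2/(R1+R2) = 0.6287.
So R1 = R2 · (V_CC/V_out − 1) = 3.80 × (9.48/5.96 − 1) = 3.80 × 0.5906 = 2.244 kΩ.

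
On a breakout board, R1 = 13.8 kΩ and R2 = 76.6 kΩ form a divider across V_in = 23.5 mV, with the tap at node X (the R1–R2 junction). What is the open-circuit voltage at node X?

V_th is the unloaded tap voltage: V_in · R2/(R1+R2) = 23.5 × 0.8473 = 19.91 mV.

V_th ≈ 19.9 mV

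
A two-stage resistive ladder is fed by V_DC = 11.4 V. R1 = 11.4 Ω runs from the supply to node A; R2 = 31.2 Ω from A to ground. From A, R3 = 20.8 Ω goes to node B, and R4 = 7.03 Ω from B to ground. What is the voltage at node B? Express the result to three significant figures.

V_B ≈ 1.62 V

The second stage (R3 + R4 = 27.83 Ω) loads node A in parallel with R2.
R2 ‖ (R3+R4) = 14.71 Ω.
First divider: V_A = V_DC · 14.71/(11.4 + 14.71) = 6.422 V.
V_B = V_A × 0.2526 = 1.622 V.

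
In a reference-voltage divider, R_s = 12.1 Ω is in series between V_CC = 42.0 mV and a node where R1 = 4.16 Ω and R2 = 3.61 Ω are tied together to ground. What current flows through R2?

I ≈ 1.60 mA

Parallel bank: R_p = 1/(1/4.16 + 1/3.61) = 1.933 Ω.
V_A by voltage divider: V_A = 42.0 × 1.933/(12.1 + 1.933) = 5.785 mV.
Branch current I = V_A/R2 = 5.785/3.61 = 1.602 mA.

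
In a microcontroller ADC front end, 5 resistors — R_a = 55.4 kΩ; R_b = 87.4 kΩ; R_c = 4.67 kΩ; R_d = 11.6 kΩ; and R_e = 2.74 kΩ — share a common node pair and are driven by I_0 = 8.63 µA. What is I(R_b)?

Total conductance ΣG = 1/55.4 + 1/87.4 + 1/4.67 + 1/11.6 + 1/2.74 = 0.6948 (units of 1/kΩ).
R_b takes the fraction G_k/ΣG = 0.01144/0.6948 = 0.01647, so I = 8.63 × 0.01647 = 0.1421 µA.

I ≈ 0.142 µA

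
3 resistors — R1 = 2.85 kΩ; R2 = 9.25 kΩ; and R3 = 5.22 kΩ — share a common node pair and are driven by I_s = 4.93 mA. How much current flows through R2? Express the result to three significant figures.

Total conductance ΣG = 1/2.85 + 1/9.25 + 1/5.22 = 0.6506 (units of 1/kΩ).
R2 takes the fraction G_k/ΣG = 0.1081/0.6506 = 0.1662, so I = 4.93 × 0.1662 = 0.8193 mA.

I ≈ 0.819 mA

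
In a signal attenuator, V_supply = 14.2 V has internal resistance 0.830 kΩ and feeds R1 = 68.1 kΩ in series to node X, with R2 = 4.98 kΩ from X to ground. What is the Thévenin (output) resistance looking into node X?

R_th ≈ 4.64 kΩ

R1' = 0.830 + 68.1 = 68.93 kΩ (source resistance + R1).
Zeroing V_supply shorts the top of R1' to ground, so R_th = R1' ‖ R2 = 4.644 kΩ.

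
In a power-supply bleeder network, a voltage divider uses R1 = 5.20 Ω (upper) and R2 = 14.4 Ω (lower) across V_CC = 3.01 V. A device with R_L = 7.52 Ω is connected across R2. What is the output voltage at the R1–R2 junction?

V_out ≈ 1.47 V

First combine the lower leg with the load: R2 ‖ R_L = 4.940 Ω.
Voltage divider with the loaded lower leg: V_out = 3.01 × 4.940/(5.20 + 4.940) = 3.01 × 0.4872 = 1.466 V.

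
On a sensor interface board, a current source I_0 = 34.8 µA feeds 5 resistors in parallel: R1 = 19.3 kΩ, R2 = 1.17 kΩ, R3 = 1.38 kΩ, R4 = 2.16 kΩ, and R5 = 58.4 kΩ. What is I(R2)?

ΣG = 1/19.3 + 1/1.17 + 1/1.38 + 1/2.16 + 1/58.4 = 2.111.
Current divider: I(R2) = I_0 · G_k/ΣG = 34.8 × (0.8547/2.111) = 34.8 × 0.4048 = 14.09 µA.

I ≈ 14.1 µA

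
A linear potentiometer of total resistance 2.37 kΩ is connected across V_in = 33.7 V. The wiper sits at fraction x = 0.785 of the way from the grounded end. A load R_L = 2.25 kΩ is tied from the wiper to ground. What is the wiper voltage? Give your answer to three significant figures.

Split the track: R_lower = x·R_p = 1.860 kΩ, R_upper = (1−x)·R_p = 0.5095 kΩ.
(x·R_p) ‖ R_L = 1.018 kΩ.
V_out = 33.7 × 1.018/(0.5095 + 1.018) = 22.46 V.
(Unloaded: V_out = x·V_in = 26.5 V.)

V_out ≈ 22.5 V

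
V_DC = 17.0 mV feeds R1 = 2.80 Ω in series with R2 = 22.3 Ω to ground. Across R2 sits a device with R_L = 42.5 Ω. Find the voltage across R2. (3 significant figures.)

V_out ≈ 14.3 mV

The load sits in parallel with R2, giving an effective lower resistance R2' = R2·R_L/(R2+R_L) = 14.63 Ω.
Voltage divider with the loaded lower leg: V_out = 17.0 × 14.63/(2.80 + 14.63) = 17.0 × 0.8393 = 14.27 mV.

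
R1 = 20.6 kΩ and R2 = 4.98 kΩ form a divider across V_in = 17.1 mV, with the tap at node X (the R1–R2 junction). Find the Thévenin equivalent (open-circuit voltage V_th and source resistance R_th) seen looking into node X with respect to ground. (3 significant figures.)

V_th ≈ 3.33 mV, R_th ≈ 4.01 kΩ

Open-circuit (no load on X): V_th = V_in · R2/(R1 + R2) = 17.1 × 4.98/(20.60 + 4.98) = 3.329 mV.
Looking into X with the source shorted: R_th = R1·R2/(R1+R2) = 20.60 × 4.98/25.58 = 4.010 kΩ.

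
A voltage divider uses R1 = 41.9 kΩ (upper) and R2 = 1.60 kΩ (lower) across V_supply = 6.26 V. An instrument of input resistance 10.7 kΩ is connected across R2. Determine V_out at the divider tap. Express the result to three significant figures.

First combine the lower leg with the load: R2 ‖ R_L = 1.392 kΩ.
Then V_out = V_supply · R2'/(R1 + R2') = 6.26 × 1.392/43.29 = 0.2013 V.
(Unloaded it would be 0.230 V; the load pulls it down.)

V_out ≈ 0.201 V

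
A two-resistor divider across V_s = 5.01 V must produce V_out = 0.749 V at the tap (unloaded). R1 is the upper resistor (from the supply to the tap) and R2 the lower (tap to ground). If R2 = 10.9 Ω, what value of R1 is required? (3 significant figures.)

R1 ≈ 62.0 Ω

The divider ratio is R2/(R1+R2) = 0.749/5.01 = 0.1495.
So R1 = R2 · (V_s/V_out − 1) = 10.9 × (5.01/0.749 − 1) = 10.9 × 5.689 = 62.01 Ω.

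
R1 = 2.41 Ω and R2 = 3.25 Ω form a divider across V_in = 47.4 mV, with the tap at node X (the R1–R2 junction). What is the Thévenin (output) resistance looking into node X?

Looking into X with the source shorted: R_th = R1·R2/(R1+R2) = 2.410 × 3.25/5.660 = 1.384 Ω.

R_th ≈ 1.38 Ω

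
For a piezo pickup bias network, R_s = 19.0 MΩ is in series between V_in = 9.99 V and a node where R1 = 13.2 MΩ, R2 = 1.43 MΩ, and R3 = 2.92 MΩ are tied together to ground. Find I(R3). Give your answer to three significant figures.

Equivalent of the parallel group: R_p = 0.8948 MΩ.
V_A by voltage divider: V_A = 9.99 × 0.8948/(19.0 + 0.8948) = 0.4493 V.
Branch current I = V_A/R3 = 0.4493/2.92 = 0.1539 µA.

I ≈ 0.154 µA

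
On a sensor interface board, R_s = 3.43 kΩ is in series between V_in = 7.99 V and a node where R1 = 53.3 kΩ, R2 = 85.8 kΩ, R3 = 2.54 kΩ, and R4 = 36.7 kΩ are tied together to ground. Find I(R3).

I ≈ 1.23 mA

Equivalent of the parallel group: R_p = 2.215 kΩ.
V_A by voltage divider: V_A = 7.99 × 2.215/(3.43 + 2.215) = 3.136 V.
Branch current I = V_A/R3 = 3.136/2.54 = 1.234 mA.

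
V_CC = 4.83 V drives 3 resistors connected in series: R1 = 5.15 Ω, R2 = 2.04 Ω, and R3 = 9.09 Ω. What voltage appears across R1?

V ≈ 1.53 V

Series total: ΣR = 5.15 + 2.04 + 9.09 = 16.28 Ω.
Voltage divider: V = V_CC · (5.150 / 16.28) = 4.83 × 0.3163 = 1.528 V.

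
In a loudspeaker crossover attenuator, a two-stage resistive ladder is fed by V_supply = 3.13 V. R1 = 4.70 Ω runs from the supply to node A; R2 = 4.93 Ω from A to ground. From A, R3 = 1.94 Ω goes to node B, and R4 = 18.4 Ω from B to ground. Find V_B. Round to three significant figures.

V_B ≈ 1.30 V

The second stage (R3 + R4 = 20.34 Ω) loads node A in parallel with R2.
R2 ‖ (R3+R4) = 3.968 Ω.
First divider: V_A = V_supply · 3.968/(4.70 + 3.968) = 1.433 V.
Stage 2 is unloaded, so V_B = V_A · R4/(R3+R4) = 1.433 × 18.4/20.34 = 1.296 V.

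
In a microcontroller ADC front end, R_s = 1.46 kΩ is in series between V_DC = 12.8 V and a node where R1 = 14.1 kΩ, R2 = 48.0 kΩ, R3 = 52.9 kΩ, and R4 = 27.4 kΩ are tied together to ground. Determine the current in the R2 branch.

Equivalent of the parallel group: R_p = 6.796 kΩ.
V_A by voltage divider: V_A = 12.8 × 6.796/(1.46 + 6.796) = 10.54 V.
Branch current I = V_A/R2 = 10.54/48.0 = 0.2195 mA.

I ≈ 0.220 mA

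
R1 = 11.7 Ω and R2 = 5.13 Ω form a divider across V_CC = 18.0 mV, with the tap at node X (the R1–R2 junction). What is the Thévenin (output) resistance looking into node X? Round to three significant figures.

R_th ≈ 3.57 Ω

With V_CC suppressed (replaced by a short), R_th = R1 ‖ R2 = (11.70 × 5.13)/(11.70 + 5.13) = 3.566 Ω.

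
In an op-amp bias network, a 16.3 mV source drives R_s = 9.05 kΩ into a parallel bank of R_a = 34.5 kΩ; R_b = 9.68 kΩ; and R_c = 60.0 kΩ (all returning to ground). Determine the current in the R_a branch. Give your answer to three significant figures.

Parallel bank: R_p = 1/(1/34.5 + 1/9.68 + 1/60.0) = 6.713 kΩ.
V_A by voltage divider: V_A = 16.3 × 6.713/(9.05 + 6.713) = 6.942 mV.
I(R_a) = V_A / R_a = 6.942/34.5 = 0.2012 µA.

I ≈ 0.201 µA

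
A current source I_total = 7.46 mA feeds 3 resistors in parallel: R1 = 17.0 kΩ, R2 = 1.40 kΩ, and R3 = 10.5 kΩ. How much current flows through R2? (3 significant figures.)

ΣG = 1/17.0 + 1/1.40 + 1/10.5 = 0.8683.
By the current-divider rule, I = I_total · G_k/ΣG = 7.46 × 0.8226 = 6.136 mA.

I ≈ 6.14 mA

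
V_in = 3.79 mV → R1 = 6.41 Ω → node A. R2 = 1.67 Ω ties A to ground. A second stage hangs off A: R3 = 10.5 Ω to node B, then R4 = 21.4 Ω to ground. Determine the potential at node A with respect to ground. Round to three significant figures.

The second stage (R3 + R4 = 31.90 Ω) loads node A in parallel with R2.
R2 ‖ (R3+R4) = 1.587 Ω.
V_A = 3.79 × 1.587/(6.41 + 1.587) = 0.7521 mV.

V_A ≈ 0.752 mV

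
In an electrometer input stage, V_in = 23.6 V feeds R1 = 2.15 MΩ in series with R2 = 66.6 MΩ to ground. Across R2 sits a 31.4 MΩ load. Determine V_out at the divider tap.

The load sits in parallel with R2, giving an effective lower resistance R2' = R2·R_L/(R2+R_L) = 21.34 MΩ.
Voltage divider with the loaded lower leg: V_out = 23.6 × 21.34/(2.15 + 21.34) = 23.6 × 0.9085 = 21.44 V.

V_out ≈ 21.4 V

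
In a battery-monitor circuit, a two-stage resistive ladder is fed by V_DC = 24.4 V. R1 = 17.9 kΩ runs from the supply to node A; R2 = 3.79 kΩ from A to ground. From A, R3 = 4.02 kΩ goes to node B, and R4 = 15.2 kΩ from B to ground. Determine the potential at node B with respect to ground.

V_B ≈ 2.90 V

The second stage (R3 + R4 = 19.22 kΩ) loads node A in parallel with R2.
Effective lower resistance at A: R2 ‖ 19.22 = 3.166 kΩ.
First divider: V_A = V_DC · 3.166/(17.9 + 3.166) = 3.667 V.
Then the unloaded second divider: V_B = V_A × R4/(R3+R4) = 3.667 × 0.7908 = 2.900 V.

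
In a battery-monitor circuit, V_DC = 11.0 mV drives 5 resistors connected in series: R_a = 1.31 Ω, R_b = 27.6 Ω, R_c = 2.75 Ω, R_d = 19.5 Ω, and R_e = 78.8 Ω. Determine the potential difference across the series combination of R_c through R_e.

V ≈ 8.55 mV

Series total: ΣR = 1.31 + 27.6 + 2.75 + 19.5 + 78.8 = 130.0 Ω.
R_{R_c..R_e} = 2.75 + 19.5 + 78.8 = 101.0 Ω.
By the voltage-divider rule, V = 11.0 × 101.0/130.0 = 8.553 mV.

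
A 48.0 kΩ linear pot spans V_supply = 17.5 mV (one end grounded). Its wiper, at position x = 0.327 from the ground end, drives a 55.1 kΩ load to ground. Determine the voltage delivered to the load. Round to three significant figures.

V_out ≈ 4.80 mV

Split the track: R_lower = x·R_p = 15.70 kΩ, R_upper = (1−x)·R_p = 32.30 kΩ.
Lower segment in parallel with the load: 15.70 ‖ 55.1 = 12.22 kΩ.
V_out = 17.5 × 12.22/(32.30 + 12.22) = 4.802 mV.
(Unloaded: V_out = x·V_supply = 5.72 mV.)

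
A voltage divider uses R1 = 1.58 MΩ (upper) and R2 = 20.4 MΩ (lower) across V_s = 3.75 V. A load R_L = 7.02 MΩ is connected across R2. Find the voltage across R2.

The load sits in parallel with R2, giving an effective lower resistance R2' = R2·R_L/(R2+R_L) = 5.223 MΩ.
Then V_out = V_s · R2'/(R1 + R2') = 3.75 × 5.223/6.803 = 2.879 V.
(Unloaded it would be 3.48 V; the load pulls it down.)

V_out ≈ 2.88 V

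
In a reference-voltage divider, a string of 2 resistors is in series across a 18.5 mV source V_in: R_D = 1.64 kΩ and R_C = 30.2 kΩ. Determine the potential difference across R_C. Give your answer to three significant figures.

V ≈ 17.5 mV

Series total: ΣR = 1.64 + 30.2 = 31.84 kΩ.
Voltage divider: V = V_in · (30.20 / 31.84) = 18.5 × 0.9485 = 17.55 mV.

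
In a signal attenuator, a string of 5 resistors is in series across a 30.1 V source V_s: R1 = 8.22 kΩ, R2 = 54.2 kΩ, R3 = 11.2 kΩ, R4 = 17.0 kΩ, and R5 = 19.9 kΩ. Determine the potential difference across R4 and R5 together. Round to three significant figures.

Total series resistance ΣR = 8.22 + 54.2 + 11.2 + 17.0 + 19.9 = 110.5 kΩ.
R_{R4..R5} = 17.0 + 19.9 = 36.90 kΩ.
By the voltage-divider rule, V = 30.1 × 36.90/110.5 = 10.05 V.

V ≈ 10.0 V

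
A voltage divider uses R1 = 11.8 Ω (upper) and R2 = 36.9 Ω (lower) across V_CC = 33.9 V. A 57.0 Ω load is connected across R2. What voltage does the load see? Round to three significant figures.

V_out ≈ 22.2 V

The load sits in parallel with R2, giving an effective lower resistance R2' = R2·R_L/(R2+R_L) = 22.40 Ω.
Voltage divider with the loaded lower leg: V_out = 33.9 × 22.40/(11.8 + 22.40) = 33.9 × 0.6550 = 22.20 V.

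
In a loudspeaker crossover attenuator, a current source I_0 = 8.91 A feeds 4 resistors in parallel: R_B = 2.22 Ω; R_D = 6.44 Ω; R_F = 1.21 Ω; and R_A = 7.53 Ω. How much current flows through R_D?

ΣG = 1/2.22 + 1/6.44 + 1/1.21 + 1/7.53 = 1.565.
R_D takes the fraction G_k/ΣG = 0.1553/1.565 = 0.09922, so I = 8.91 × 0.09922 = 0.8841 A.

I ≈ 0.884 A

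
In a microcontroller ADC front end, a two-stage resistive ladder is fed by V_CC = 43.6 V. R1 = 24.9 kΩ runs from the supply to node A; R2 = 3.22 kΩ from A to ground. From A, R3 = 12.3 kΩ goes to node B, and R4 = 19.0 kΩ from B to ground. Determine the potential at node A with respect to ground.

The second stage (R3 + R4 = 31.30 kΩ) loads node A in parallel with R2.
R2 ‖ (R3+R4) = 2.920 kΩ.
So V_A = 43.6 × 0.1049 = 4.576 V.

V_A ≈ 4.58 V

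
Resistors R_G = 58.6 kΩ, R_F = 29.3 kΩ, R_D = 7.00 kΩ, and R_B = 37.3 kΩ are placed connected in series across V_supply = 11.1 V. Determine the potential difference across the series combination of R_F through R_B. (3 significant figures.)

V ≈ 6.18 V

Total series resistance ΣR = 58.6 + 29.3 + 7.00 + 37.3 = 132.2 kΩ.
R_{R_F..R_B} = 29.3 + 7.00 + 37.3 = 73.60 kΩ.
By the voltage-divider rule, V = 11.1 × 73.60/132.2 = 6.180 V.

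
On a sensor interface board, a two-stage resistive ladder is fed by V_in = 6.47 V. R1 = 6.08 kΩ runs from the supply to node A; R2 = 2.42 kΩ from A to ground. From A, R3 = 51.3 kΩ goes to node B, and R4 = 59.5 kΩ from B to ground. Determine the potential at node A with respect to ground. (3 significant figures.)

V_A ≈ 1.81 V

Node A sees R2 in parallel with the series input of stage 2, R3 + R4 = 110.8 kΩ.
R2 ‖ (R3+R4) = 2.368 kΩ.
First divider: V_A = V_in · 2.368/(6.08 + 2.368) = 1.814 V.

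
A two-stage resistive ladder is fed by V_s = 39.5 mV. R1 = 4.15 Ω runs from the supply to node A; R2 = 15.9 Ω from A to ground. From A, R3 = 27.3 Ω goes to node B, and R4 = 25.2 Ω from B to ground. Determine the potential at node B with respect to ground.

V_B ≈ 14.1 mV

Node A sees R2 in parallel with the series input of stage 2, R3 + R4 = 52.50 Ω.
Effective lower resistance at A: R2 ‖ 52.50 = 12.20 Ω.
First divider: V_A = V_s · 12.20/(4.15 + 12.20) = 29.48 mV.
Stage 2 is unloaded, so V_B = V_A · R4/(R3+R4) = 29.48 × 25.2/52.50 = 14.15 mV.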